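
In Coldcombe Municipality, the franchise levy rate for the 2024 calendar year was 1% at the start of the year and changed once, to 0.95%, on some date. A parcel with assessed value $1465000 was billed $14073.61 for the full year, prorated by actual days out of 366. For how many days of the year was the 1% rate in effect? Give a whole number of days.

Let d = days at the first rate; then 366 − d days at the second rate.
$1465000 × [1%·d + 0.95%·(366−d)] / 366 = $14073.61
Solving gives d = 78, so the new rate took effect on March 19, 2024.

78 days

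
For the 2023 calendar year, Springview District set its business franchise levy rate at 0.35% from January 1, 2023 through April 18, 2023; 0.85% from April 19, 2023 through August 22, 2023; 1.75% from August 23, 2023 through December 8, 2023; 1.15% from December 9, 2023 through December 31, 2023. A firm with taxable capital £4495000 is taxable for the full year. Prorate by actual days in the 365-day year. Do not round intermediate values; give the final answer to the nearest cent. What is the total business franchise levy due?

£44377.35

January 1 – April 18, 2023: 108 days at 0.35% → £4495000 × 0.35% × 108/365 = £4655.0959
April 19 – August 22, 2023: 126 days at 0.85% → £4495000 × 0.85% × 126/365 = £13189.4384
August 23 – December 8, 2023: 108 days at 1.75% → £4495000 × 1.75% × 108/365 = £23275.4795
December 9 – December 31, 2023: 23 days at 1.15% → £4495000 × 1.15% × 23/365 = £3257.3356
Total = £44377.3493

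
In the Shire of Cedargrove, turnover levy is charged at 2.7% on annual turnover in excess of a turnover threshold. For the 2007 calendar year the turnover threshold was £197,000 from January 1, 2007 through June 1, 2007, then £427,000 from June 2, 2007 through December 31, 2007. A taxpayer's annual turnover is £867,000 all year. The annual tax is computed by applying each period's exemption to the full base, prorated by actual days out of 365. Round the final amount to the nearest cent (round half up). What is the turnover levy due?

January 1 – June 1, 2007: 152 days, exemption £197,000 → (£867,000 − £197,000) × 2.7% × 152/365 = £7,533.3699
June 2 – December 31, 2007: 213 days, exemption £427,000 → (£867,000 − £427,000) × 2.7% × 213/365 = £6,932.7123
Total = £14,466.0822

£14,466.08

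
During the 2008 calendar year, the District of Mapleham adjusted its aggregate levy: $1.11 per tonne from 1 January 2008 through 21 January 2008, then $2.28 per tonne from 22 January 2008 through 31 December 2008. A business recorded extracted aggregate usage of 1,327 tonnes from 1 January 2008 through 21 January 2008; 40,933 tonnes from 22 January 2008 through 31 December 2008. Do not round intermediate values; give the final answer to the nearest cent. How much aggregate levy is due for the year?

$94,800.21

1 January – 21 January 2008: 1,327 tonnes at $1.11/tonne → $1,472.97
22 January – 31 December 2008: 40,933 tonnes at $2.28/tonne → $93,327.24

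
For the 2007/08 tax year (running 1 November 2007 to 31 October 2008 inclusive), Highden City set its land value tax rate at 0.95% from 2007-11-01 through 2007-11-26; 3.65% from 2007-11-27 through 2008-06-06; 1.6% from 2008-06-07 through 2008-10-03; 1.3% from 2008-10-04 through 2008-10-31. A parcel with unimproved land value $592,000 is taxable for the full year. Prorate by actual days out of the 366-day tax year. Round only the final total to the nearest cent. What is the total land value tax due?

2007-11-01 to 2007-11-26: 26 days at 0.95% → $592,000 × 0.95% × 26/366 = $399.5191
2007-11-27 to 2008-06-06: 193 days at 3.65% → $592,000 × 3.65% × 193/366 = $11,394.3825
2008-06-07 to 2008-10-03: 119 days at 1.6% → $592,000 × 1.6% × 119/366 = $3,079.6940
2008-10-04 to 2008-10-31: 28 days at 1.3% → $592,000 × 1.3% × 28/366 = $588.7650
Total = $15,462.3607

$15,462.36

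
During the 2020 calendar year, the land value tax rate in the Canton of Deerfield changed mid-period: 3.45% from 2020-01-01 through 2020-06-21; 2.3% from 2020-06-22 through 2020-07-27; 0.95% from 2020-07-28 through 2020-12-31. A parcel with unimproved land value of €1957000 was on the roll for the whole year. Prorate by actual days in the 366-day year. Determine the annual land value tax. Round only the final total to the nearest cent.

2020-01-01 to 2020-06-21: 173 days at 3.45% → €1957000 × 3.45% × 173/366 = €31913.5369
2020-06-22 to 2020-07-27: 36 days at 2.3% → €1957000 × 2.3% × 36/366 = €4427.3115
2020-07-28 to 2020-12-31: 157 days at 0.95% → €1957000 × 0.95% × 157/366 = €7975.0423
Total = €44315.8907

€44315.89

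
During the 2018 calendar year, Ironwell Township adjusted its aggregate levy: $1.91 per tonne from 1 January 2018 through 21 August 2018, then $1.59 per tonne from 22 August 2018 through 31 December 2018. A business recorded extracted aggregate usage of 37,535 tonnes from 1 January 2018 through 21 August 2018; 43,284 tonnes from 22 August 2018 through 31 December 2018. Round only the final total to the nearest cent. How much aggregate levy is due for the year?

$140,513.41

1 January – 21 August 2018: 37,535 tonnes at $1.91/tonne → $71,691.85
22 August – 31 December 2018: 43,284 tonnes at $1.59/tonne → $68,821.56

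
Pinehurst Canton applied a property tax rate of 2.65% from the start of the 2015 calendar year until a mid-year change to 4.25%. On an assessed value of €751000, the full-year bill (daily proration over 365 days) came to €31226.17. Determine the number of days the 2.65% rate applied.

21 days

Let d = days at the first rate; then 365 − d days at the second rate.
€751000 × [2.65%·d + 4.25%·(365−d)] / 365 = €31226.17
Solving gives d = 21, so the new rate took effect on 22 Jan 2015.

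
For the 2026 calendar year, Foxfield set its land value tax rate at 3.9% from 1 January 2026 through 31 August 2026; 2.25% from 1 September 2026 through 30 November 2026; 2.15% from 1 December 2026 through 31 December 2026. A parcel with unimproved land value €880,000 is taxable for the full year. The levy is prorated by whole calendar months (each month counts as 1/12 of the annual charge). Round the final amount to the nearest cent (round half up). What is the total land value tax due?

1 January – 31 August 2026: 8 months at 3.9% → €880,000 × 3.9% × 8/12 = €22,880.0000
1 September – 30 November 2026: 3 months at 2.25% → €880,000 × 2.25% × 3/12 = €4,950.0000
1 December – 31 December 2026: 1 month at 2.15% → €880,000 × 2.15% × 1/12 = €1,576.6667
Total = €29,406.6667

€29,406.67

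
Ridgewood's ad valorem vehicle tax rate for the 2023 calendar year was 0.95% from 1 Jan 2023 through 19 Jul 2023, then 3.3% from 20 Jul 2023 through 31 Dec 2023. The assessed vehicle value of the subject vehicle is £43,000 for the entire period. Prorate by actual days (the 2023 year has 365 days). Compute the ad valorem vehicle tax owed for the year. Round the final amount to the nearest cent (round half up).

1 Jan – 19 Jul 2023: 200 days at 0.95% → £43,000 × 0.95% × 200/365 = £223.8356
20 Jul – 31 Dec 2023: 165 days at 3.3% → £43,000 × 3.3% × 165/365 = £641.4658
Total = £865.3014

£865.30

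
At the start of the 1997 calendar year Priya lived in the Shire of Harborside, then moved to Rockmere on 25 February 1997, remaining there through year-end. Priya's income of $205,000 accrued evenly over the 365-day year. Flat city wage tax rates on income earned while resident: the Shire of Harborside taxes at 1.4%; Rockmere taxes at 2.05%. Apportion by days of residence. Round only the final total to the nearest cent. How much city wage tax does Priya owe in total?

The Shire of Harborside, 1 January – 24 February 1997: 55 days → $205,000 × 1.4% × 55/365 = $432.4658
Rockmere, 25 February – 31 December 1997: 310 days → $205,000 × 2.05% × 310/365 = $3,569.2466
Total = $4,001.7123

$4,001.71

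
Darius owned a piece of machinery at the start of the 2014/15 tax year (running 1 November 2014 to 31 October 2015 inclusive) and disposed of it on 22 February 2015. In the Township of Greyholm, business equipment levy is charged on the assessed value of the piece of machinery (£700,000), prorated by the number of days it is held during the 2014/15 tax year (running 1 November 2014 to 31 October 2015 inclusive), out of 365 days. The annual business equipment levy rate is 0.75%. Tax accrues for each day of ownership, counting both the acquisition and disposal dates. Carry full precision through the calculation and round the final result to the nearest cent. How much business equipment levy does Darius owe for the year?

Days held (1 November 2014 – 22 February 2015): 114 out of 365
Tax = £700,000 × 0.75% × 114/365 = £1,639.7260

£1,639.73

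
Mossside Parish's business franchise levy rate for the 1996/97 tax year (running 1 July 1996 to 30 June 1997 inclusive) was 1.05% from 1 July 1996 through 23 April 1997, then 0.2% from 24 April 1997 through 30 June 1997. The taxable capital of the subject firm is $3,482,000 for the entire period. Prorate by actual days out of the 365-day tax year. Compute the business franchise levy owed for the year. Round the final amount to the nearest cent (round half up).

$31,047.04

1 July 1996 – 23 April 1997: 297 days at 1.05% → $3,482,000 × 1.05% × 297/365 = $29,749.6356
24 April – 30 June 1997: 68 days at 0.2% → $3,482,000 × 0.2% × 68/365 = $1,297.4027
Total = $31,047.0384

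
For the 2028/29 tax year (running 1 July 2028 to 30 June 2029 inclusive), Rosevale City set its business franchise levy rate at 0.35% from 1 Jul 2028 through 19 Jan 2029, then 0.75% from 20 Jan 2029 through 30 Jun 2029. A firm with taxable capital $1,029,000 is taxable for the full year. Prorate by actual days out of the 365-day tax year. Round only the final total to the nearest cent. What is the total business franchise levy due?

$5,428.33

1 Jul 2028 – 19 Jan 2029: 203 days at 0.35% → $1,029,000 × 0.35% × 203/365 = $2,003.0260
20 Jan – 30 Jun 2029: 162 days at 0.75% → $1,029,000 × 0.75% × 162/365 = $3,425.3014
Total = $5,428.3274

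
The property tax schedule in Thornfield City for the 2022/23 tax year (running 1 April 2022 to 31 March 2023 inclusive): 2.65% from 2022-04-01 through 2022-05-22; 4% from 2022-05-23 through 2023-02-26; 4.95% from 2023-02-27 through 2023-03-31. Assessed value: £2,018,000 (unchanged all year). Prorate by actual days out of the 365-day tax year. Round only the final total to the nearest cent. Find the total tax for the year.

2022-04-01 to 2022-05-22: 52 days at 2.65% → £2,018,000 × 2.65% × 52/365 = £7,618.6411
2022-05-23 to 2023-02-26: 280 days at 4% → £2,018,000 × 4% × 280/365 = £61,922.1918
2023-02-27 to 2023-03-31: 33 days at 4.95% → £2,018,000 × 4.95% × 33/365 = £9,031.2411
Total = £78,572.0740

£78,572.07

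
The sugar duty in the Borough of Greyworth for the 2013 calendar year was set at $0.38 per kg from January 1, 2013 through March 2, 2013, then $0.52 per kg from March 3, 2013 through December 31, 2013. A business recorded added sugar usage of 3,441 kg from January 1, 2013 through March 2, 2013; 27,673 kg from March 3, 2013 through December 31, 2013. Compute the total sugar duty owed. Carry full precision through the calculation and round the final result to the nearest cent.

January 1 – March 2, 2013: 3,441 kg at $0.38/kg → $1,307.58
March 3 – December 31, 2013: 27,673 kg at $0.52/kg → $14,389.96

$15,697.54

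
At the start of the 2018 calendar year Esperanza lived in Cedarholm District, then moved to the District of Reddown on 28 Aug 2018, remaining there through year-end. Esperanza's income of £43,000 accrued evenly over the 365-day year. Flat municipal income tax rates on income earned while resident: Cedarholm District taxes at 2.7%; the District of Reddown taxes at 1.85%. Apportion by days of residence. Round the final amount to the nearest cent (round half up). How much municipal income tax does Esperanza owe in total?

£1,034.83

Cedarholm District, 1 Jan – 27 Aug 2018: 239 days → £43,000 × 2.7% × 239/365 = £760.2164
The District of Reddown, 28 Aug – 31 Dec 2018: 126 days → £43,000 × 1.85% × 126/365 = £274.6110
Total = £1,034.8274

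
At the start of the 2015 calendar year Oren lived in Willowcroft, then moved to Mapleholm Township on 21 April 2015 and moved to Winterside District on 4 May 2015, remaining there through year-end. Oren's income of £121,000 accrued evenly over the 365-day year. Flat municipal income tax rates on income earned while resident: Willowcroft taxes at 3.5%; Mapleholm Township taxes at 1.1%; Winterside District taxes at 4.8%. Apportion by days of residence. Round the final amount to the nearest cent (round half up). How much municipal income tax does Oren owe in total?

£5,174.49

Willowcroft, 1 January – 20 April 2015: 110 days → £121,000 × 3.5% × 110/365 = £1,276.3014
Mapleholm Township, 21 April – 3 May 2015: 13 days → £121,000 × 1.1% × 13/365 = £47.4055
Winterside District, 4 May – 31 December 2015: 242 days → £121,000 × 4.8% × 242/365 = £3,850.7836
Total = £5,174.4904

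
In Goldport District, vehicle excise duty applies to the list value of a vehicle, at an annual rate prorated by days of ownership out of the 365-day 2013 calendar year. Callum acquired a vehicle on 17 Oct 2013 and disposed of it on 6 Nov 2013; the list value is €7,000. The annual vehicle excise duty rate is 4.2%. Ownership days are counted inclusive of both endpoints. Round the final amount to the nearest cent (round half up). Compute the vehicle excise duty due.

€16.92

Days held (17 Oct – 6 Nov 2013): 21 out of 365
Tax = €7,000 × 4.2% × 21/365 = €16.9151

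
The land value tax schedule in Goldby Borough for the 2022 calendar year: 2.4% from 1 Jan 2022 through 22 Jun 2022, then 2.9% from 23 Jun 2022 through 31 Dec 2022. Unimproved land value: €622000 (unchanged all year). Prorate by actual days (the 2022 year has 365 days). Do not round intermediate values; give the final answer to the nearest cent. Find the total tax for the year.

1 Jan – 22 Jun 2022: 173 days at 2.4% → €622000 × 2.4% × 173/365 = €7075.4630
23 Jun – 31 Dec 2022: 192 days at 2.9% → €622000 × 2.9% × 192/365 = €9488.4822
Total = €16563.9452

€16563.95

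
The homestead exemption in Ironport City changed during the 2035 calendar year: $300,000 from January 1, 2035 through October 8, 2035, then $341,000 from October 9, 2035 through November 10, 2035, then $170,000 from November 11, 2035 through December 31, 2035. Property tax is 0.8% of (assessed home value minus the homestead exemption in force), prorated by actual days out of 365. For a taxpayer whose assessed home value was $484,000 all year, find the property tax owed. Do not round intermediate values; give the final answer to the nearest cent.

January 1 – October 8, 2035: 281 days, exemption $300,000 → ($484,000 − $300,000) × 0.8% × 281/365 = $1,133.2384
October 9 – November 10, 2035: 33 days, exemption $341,000 → ($484,000 − $341,000) × 0.8% × 33/365 = $103.4301
November 11 – December 31, 2035: 51 days, exemption $170,000 → ($484,000 − $170,000) × 0.8% × 51/365 = $350.9918
Total = $1,587.6603

$1,587.66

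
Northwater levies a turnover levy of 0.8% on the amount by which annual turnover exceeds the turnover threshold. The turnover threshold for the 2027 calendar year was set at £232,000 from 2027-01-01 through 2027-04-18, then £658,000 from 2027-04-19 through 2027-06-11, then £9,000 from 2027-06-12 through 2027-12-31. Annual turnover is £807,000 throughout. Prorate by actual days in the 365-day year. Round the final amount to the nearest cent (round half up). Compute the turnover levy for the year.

£5,088.00

2027-01-01 to 2027-04-18: 108 days, exemption £232,000 → (£807,000 − £232,000) × 0.8% × 108/365 = £1,361.0959
2027-04-19 to 2027-06-11: 54 days, exemption £658,000 → (£807,000 − £658,000) × 0.8% × 54/365 = £176.3507
2027-06-12 to 2027-12-31: 203 days, exemption £9,000 → (£807,000 − £9,000) × 0.8% × 203/365 = £3,550.5534
Total = £5,088.0000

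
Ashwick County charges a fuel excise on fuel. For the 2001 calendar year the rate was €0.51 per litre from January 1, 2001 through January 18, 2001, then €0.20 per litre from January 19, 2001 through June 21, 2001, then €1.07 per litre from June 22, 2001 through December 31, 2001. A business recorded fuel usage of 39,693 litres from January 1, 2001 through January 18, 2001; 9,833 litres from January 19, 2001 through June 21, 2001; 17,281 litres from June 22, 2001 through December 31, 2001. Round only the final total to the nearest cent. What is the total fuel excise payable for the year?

January 1 – January 18, 2001: 39,693 litres at €0.51/litre → €20,243.43
January 19 – June 21, 2001: 9,833 litres at €0.20/litre → €1,966.60
June 22 – December 31, 2001: 17,281 litres at €1.07/litre → €18,490.67

€40,700.70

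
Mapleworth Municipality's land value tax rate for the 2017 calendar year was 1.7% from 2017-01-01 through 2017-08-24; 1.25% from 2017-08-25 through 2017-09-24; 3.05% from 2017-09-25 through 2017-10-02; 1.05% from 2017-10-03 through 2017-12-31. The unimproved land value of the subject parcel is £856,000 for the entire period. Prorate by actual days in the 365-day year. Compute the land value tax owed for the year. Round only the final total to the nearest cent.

2017-01-01 to 2017-08-24: 236 days at 1.7% → £856,000 × 1.7% × 236/365 = £9,408.9644
2017-08-25 to 2017-09-24: 31 days at 1.25% → £856,000 × 1.25% × 31/365 = £908.7671
2017-09-25 to 2017-10-02: 8 days at 3.05% → £856,000 × 3.05% × 8/365 = £572.2301
2017-10-03 to 2017-12-31: 90 days at 1.05% → £856,000 × 1.05% × 90/365 = £2,216.2192
Total = £13,106.1808

£13,106.18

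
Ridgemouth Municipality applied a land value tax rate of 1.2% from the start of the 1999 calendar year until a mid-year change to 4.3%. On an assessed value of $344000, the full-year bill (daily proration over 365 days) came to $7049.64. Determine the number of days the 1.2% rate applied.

Let d = days at the first rate; then 365 − d days at the second rate.
$344000 × [1.2%·d + 4.3%·(365−d)] / 365 = $7049.64
Solving gives d = 265, so the new rate took effect on September 23, 1999.

265 days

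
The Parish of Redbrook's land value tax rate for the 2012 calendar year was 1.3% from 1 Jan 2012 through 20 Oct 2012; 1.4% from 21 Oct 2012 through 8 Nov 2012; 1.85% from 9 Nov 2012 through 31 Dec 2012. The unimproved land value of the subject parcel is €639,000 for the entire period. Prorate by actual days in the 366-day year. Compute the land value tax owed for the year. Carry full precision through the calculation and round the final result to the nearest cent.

€8,849.10

1 Jan – 20 Oct 2012: 294 days at 1.3% → €639,000 × 1.3% × 294/366 = €6,672.8361
21 Oct – 8 Nov 2012: 19 days at 1.4% → €639,000 × 1.4% × 19/366 = €464.4098
9 Nov – 31 Dec 2012: 53 days at 1.85% → €639,000 × 1.85% × 53/366 = €1,711.8566
Total = €8,849.1025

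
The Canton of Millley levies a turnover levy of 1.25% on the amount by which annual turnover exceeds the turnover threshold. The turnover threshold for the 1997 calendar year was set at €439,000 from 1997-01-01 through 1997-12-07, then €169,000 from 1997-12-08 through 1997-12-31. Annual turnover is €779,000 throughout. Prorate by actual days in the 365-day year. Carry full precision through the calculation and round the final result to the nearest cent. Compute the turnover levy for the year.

€4,471.92

1997-01-01 to 1997-12-07: 341 days, exemption €439,000 → (€779,000 − €439,000) × 1.25% × 341/365 = €3,970.5479
1997-12-08 to 1997-12-31: 24 days, exemption €169,000 → (€779,000 − €169,000) × 1.25% × 24/365 = €501.3699
Total = €4,471.9178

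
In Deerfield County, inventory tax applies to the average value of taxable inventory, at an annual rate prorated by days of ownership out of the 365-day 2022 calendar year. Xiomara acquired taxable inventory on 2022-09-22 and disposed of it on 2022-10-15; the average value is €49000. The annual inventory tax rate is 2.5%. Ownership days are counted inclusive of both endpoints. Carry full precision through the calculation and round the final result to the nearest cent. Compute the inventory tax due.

Days held (2022-09-22 to 2022-10-15): 24 out of 365
Tax = €49000 × 2.5% × 24/365 = €80.5479

€80.55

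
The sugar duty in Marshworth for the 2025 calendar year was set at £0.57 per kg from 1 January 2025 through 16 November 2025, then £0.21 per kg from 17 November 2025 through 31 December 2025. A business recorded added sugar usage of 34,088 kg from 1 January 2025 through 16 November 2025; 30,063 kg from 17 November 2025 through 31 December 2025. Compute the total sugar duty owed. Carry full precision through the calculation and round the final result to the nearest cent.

1 January – 16 November 2025: 34,088 kg at £0.57/kg → £19,430.16
17 November – 31 December 2025: 30,063 kg at £0.21/kg → £6,313.23

£25,743.39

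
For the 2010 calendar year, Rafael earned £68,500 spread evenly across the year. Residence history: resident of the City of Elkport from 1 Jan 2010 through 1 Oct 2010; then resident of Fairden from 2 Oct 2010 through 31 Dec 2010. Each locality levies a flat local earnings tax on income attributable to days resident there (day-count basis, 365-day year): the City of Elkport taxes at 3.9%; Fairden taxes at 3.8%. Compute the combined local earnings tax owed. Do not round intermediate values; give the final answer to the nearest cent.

£2,654.42

The City of Elkport, 1 Jan – 1 Oct 2010: 274 days → £68,500 × 3.9% × 274/365 = £2,005.4548
Fairden, 2 Oct – 31 Dec 2010: 91 days → £68,500 × 3.8% × 91/365 = £648.9671
Total = £2,654.4219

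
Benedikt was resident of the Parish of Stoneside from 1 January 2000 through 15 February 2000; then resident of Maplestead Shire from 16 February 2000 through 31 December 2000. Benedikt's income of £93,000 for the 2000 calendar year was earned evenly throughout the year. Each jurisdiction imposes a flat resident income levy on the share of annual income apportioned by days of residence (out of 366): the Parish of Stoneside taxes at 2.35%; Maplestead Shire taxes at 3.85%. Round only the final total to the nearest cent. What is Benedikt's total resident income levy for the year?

£3,405.17

The Parish of Stoneside, 1 January – 15 February 2000: 46 days → £93,000 × 2.35% × 46/366 = £274.6803
Maplestead Shire, 16 February – 31 December 2000: 320 days → £93,000 × 3.85% × 320/366 = £3,130.4918
Total = £3,405.1721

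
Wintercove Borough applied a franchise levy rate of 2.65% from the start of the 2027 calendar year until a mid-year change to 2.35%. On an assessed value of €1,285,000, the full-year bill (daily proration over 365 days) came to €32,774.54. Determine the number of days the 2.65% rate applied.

Let d = days at the first rate; then 365 − d days at the second rate.
€1,285,000 × [2.65%·d + 2.35%·(365−d)] / 365 = €32,774.54
Solving gives d = 244, so the new rate took effect on September 2, 2027.

244 days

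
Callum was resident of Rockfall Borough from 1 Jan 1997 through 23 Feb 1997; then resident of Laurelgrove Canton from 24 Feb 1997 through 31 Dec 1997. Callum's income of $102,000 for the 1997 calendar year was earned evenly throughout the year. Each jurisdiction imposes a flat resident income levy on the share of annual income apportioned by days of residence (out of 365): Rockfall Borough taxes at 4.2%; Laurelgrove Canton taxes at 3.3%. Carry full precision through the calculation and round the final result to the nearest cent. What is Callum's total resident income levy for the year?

Rockfall Borough, 1 Jan – 23 Feb 1997: 54 days → $102,000 × 4.2% × 54/365 = $633.7973
Laurelgrove Canton, 24 Feb – 31 Dec 1997: 311 days → $102,000 × 3.3% × 311/365 = $2,868.0164
Total = $3,501.8137

$3,501.81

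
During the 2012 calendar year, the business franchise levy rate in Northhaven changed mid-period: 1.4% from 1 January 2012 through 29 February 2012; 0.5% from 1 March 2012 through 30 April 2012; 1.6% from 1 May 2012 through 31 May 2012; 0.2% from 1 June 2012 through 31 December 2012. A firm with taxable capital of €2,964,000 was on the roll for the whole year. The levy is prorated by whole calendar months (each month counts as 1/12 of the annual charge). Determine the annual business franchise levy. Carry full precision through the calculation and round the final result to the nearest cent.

€16,796.00

1 January – 29 February 2012: 2 months at 1.4% → €2,964,000 × 1.4% × 2/12 = €6,916.0000
1 March – 30 April 2012: 2 months at 0.5% → €2,964,000 × 0.5% × 2/12 = €2,470.0000
1 May – 31 May 2012: 1 month at 1.6% → €2,964,000 × 1.6% × 1/12 = €3,952.0000
1 June – 31 December 2012: 7 months at 0.2% → €2,964,000 × 0.2% × 7/12 = €3,458.0000
Total = €16,796.0000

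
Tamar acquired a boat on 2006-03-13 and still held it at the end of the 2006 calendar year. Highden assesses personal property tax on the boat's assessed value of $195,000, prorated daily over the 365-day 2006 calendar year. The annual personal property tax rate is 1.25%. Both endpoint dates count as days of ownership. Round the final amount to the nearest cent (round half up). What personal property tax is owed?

$1,963.36

Days held (2006-03-13 to 2006-12-31): 294 out of 365
Tax = $195,000 × 1.25% × 294/365 = $1,963.3562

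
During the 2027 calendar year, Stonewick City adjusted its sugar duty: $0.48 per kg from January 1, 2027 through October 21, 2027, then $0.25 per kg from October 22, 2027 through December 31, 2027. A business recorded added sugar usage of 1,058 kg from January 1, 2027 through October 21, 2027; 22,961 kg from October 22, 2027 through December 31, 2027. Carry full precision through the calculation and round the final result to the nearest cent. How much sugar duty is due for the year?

$6248.09

January 1 – October 21, 2027: 1,058 kg at $0.48/kg → $507.84
October 22 – December 31, 2027: 22,961 kg at $0.25/kg → $5740.25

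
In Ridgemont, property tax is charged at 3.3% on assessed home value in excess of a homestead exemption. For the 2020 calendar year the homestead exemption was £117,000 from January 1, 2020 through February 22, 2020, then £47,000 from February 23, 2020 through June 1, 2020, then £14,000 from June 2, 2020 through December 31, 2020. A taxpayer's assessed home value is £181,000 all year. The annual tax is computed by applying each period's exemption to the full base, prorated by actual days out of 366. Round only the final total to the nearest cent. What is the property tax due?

£4,721.25

January 1 – February 22, 2020: 53 days, exemption £117,000 → (£181,000 − £117,000) × 3.3% × 53/366 = £305.8361
February 23 – June 1, 2020: 100 days, exemption £47,000 → (£181,000 − £47,000) × 3.3% × 100/366 = £1,208.1967
June 2 – December 31, 2020: 213 days, exemption £14,000 → (£181,000 − £14,000) × 3.3% × 213/366 = £3,207.2213
Total = £4,721.2541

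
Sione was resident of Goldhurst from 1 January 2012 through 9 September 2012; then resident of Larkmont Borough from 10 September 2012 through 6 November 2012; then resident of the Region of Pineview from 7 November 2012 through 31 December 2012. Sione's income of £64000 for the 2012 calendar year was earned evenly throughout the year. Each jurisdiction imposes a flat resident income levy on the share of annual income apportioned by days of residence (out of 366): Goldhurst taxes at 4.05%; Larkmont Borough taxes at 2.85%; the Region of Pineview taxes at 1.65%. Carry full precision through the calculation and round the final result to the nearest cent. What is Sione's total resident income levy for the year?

£2239.48

Goldhurst, 1 January – 9 September 2012: 253 days → £64000 × 4.05% × 253/366 = £1791.7377
Larkmont Borough, 10 September – 6 November 2012: 58 days → £64000 × 2.85% × 58/366 = £289.0492
The Region of Pineview, 7 November – 31 December 2012: 55 days → £64000 × 1.65% × 55/366 = £158.6885
Total = £2239.4754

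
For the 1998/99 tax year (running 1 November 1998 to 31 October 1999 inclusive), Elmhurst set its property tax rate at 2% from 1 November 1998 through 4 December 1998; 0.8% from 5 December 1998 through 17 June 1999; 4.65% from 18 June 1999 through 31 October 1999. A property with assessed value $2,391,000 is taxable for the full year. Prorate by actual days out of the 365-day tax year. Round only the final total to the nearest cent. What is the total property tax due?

1 November – 4 December 1998: 34 days at 2% → $2,391,000 × 2% × 34/365 = $4,454.4658
5 December 1998 – 17 June 1999: 195 days at 0.8% → $2,391,000 × 0.8% × 195/365 = $10,219.0685
18 June – 31 October 1999: 136 days at 4.65% → $2,391,000 × 4.65% × 136/365 = $41,426.5315
Total = $56,100.0658

$56,100.07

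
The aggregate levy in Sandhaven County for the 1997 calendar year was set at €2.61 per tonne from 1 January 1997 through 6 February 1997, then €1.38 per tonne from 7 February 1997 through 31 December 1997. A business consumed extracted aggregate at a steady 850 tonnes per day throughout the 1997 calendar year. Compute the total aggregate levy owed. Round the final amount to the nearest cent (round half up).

€466,828.50

1 January – 6 February 1997: 37 days × 850 tonnes/day = 31,450 tonnes at €2.61/tonne → €82,084.50
7 February – 31 December 1997: 328 days × 850 tonnes/day = 278,800 tonnes at €1.38/tonne → €384,744.00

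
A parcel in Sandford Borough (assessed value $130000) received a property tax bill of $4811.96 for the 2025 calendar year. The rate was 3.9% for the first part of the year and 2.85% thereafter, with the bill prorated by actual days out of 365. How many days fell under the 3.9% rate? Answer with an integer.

296 days

Let d = days at the first rate; then 365 − d days at the second rate.
$130000 × [3.9%·d + 2.85%·(365−d)] / 365 = $4811.96
Solving gives d = 296, so the new rate took effect on 24 Oct 2025.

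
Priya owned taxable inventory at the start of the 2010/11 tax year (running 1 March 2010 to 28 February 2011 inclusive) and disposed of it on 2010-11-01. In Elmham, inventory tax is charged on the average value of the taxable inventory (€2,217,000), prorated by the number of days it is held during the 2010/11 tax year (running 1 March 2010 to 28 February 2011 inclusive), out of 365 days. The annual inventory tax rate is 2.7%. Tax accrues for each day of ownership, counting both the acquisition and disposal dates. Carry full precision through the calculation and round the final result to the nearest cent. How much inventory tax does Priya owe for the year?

Days held (2010-03-01 to 2010-11-01): 246 out of 365
Tax = €2,217,000 × 2.7% × 246/365 = €40,343.3260

€40,343.33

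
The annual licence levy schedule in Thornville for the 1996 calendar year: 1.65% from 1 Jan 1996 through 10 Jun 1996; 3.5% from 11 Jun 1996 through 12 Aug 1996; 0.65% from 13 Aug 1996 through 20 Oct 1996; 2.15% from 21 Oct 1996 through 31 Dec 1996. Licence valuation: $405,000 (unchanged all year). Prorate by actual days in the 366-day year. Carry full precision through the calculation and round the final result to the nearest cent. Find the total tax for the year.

1 Jan – 10 Jun 1996: 162 days at 1.65% → $405,000 × 1.65% × 162/366 = $2,957.8279
11 Jun – 12 Aug 1996: 63 days at 3.5% → $405,000 × 3.5% × 63/366 = $2,439.9590
13 Aug – 20 Oct 1996: 69 days at 0.65% → $405,000 × 0.65% × 69/366 = $496.2910
21 Oct – 31 Dec 1996: 72 days at 2.15% → $405,000 × 2.15% × 72/366 = $1,712.9508
Total = $7,607.0287

$7,607.03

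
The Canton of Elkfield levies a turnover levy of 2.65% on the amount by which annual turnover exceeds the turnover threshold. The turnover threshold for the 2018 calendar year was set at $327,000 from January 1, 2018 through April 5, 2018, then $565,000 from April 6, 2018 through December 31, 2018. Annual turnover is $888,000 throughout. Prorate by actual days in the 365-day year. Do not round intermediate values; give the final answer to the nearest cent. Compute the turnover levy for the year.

$10,201.05

January 1 – April 5, 2018: 95 days, exemption $327,000 → ($888,000 − $327,000) × 2.65% × 95/365 = $3,869.3630
April 6 – December 31, 2018: 270 days, exemption $565,000 → ($888,000 − $565,000) × 2.65% × 270/365 = $6,331.6849
Total = $10,201.0479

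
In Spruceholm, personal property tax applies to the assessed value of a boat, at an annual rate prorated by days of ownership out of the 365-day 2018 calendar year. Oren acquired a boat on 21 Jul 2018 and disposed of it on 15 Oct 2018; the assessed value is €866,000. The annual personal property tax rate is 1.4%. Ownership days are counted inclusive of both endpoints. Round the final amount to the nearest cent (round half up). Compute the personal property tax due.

€2,889.83

Days held (21 Jul – 15 Oct 2018): 87 out of 365
Tax = €866,000 × 1.4% × 87/365 = €2,889.8301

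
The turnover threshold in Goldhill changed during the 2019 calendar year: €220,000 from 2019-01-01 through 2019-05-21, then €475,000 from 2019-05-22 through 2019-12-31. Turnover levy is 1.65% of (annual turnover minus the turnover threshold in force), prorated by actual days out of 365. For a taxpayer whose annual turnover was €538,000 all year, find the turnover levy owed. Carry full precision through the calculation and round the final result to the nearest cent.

€2,664.86

2019-01-01 to 2019-05-21: 141 days, exemption €220,000 → (€538,000 − €220,000) × 1.65% × 141/365 = €2,026.9233
2019-05-22 to 2019-12-31: 224 days, exemption €475,000 → (€538,000 − €475,000) × 1.65% × 224/365 = €637.9397
Total = €2,664.8630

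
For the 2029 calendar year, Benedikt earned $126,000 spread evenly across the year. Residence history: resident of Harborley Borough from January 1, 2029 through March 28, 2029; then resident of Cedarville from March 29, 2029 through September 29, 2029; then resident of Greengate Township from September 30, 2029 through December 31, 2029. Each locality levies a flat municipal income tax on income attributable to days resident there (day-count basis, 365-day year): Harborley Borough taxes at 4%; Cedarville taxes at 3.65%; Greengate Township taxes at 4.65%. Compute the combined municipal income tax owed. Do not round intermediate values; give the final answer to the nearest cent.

Harborley Borough, January 1 – March 28, 2029: 87 days → $126,000 × 4% × 87/365 = $1,201.3151
Cedarville, March 29 – September 29, 2029: 185 days → $126,000 × 3.65% × 185/365 = $2,331.0000
Greengate Township, September 30 – December 31, 2029: 93 days → $126,000 × 4.65% × 93/365 = $1,492.8411
Total = $5,025.1562

$5,025.16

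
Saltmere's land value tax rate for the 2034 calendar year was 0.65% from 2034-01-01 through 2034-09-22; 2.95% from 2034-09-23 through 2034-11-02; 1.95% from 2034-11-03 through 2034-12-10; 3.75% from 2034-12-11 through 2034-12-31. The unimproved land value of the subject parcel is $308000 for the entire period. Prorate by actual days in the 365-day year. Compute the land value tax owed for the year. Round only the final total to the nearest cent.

2034-01-01 to 2034-09-22: 265 days at 0.65% → $308000 × 0.65% × 265/365 = $1453.5068
2034-09-23 to 2034-11-02: 41 days at 2.95% → $308000 × 2.95% × 41/365 = $1020.6192
2034-11-03 to 2034-12-10: 38 days at 1.95% → $308000 × 1.95% × 38/365 = $625.2822
2034-12-11 to 2034-12-31: 21 days at 3.75% → $308000 × 3.75% × 21/365 = $664.5205
Total = $3763.9288

$3763.93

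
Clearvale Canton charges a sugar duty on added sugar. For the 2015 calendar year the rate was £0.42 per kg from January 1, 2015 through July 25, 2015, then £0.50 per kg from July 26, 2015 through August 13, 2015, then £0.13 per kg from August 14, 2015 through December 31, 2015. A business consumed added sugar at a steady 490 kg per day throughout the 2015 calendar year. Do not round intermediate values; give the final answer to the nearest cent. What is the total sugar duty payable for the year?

January 1 – July 25, 2015: 206 days × 490 kg/day = 100,940 kg at £0.42/kg → £42,394.80
July 26 – August 13, 2015: 19 days × 490 kg/day = 9,310 kg at £0.50/kg → £4,655.00
August 14 – December 31, 2015: 140 days × 490 kg/day = 68,600 kg at £0.13/kg → £8,918.00

£55,967.80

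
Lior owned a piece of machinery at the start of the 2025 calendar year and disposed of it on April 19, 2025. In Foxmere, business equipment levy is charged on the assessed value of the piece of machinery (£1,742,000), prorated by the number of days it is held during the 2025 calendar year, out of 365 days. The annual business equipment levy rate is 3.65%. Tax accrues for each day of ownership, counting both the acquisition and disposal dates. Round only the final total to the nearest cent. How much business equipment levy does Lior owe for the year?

Days held (January 1 – April 19, 2025): 109 out of 365
Tax = £1,742,000 × 3.65% × 109/365 = £18,987.8000

£18,987.80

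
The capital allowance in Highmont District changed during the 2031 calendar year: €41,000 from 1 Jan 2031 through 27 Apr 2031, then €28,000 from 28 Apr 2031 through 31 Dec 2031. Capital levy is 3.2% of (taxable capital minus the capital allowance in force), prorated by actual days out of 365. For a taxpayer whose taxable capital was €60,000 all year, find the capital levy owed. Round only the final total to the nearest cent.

1 Jan – 27 Apr 2031: 117 days, exemption €41,000 → (€60,000 − €41,000) × 3.2% × 117/365 = €194.8932
28 Apr – 31 Dec 2031: 248 days, exemption €28,000 → (€60,000 − €28,000) × 3.2% × 248/365 = €695.7589
Total = €890.6521

€890.65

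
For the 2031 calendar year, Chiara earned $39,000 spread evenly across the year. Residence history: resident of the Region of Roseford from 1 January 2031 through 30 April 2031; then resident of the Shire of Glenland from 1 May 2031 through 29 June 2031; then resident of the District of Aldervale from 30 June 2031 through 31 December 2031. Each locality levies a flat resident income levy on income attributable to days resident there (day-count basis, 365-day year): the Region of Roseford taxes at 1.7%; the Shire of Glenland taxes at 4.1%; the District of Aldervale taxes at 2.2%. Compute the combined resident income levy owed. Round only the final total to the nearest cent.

$915.70

The Region of Roseford, 1 January – 30 April 2031: 120 days → $39,000 × 1.7% × 120/365 = $217.9726
The Shire of Glenland, 1 May – 29 June 2031: 60 days → $39,000 × 4.1% × 60/365 = $262.8493
The District of Aldervale, 30 June – 31 December 2031: 185 days → $39,000 × 2.2% × 185/365 = $434.8767
Total = $915.6986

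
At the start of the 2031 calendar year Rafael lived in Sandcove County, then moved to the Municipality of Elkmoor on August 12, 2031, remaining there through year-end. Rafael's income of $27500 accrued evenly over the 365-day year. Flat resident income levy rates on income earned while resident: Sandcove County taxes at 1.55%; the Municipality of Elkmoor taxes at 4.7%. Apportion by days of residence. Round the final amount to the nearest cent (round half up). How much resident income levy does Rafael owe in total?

$763.26

Sandcove County, January 1 – August 11, 2031: 223 days → $27500 × 1.55% × 223/365 = $260.4212
The Municipality of Elkmoor, August 12 – December 31, 2031: 142 days → $27500 × 4.7% × 142/365 = $502.8356
Total = $763.2568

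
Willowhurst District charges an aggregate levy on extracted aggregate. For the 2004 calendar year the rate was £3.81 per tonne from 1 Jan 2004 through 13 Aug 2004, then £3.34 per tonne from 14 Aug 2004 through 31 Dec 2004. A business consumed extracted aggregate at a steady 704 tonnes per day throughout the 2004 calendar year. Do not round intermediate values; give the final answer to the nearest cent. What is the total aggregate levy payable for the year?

1 Jan – 13 Aug 2004: 226 days × 704 tonnes/day = 159,104 tonnes at £3.81/tonne → £606,186.24
14 Aug – 31 Dec 2004: 140 days × 704 tonnes/day = 98,560 tonnes at £3.34/tonne → £329,190.40

£935,376.64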